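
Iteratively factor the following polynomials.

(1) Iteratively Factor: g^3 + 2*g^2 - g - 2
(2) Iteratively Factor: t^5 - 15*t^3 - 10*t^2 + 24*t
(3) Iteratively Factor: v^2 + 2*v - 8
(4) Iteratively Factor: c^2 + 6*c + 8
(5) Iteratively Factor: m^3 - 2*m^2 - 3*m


(1) = (g + 1)*(g^2 + g - 2) = (g + 1)*(g + 2)*(g - 1)
(2) = (t - 1)*(t^4 + t^3 - 14*t^2 - 24*t) = (t - 1)*(t + 2)*(t^3 - t^2 - 12*t) = t*(t - 1)*(t + 2)*(t^2 - t - 12) = t*(t - 1)*(t + 2)*(t + 3)*(t - 4)
(3) = (v - 2)*(v + 4)
(4) = (c + 4)*(c + 2)
(5) = (m)*(m^2 - 2*m - 3) = m*(m - 3)*(m + 1)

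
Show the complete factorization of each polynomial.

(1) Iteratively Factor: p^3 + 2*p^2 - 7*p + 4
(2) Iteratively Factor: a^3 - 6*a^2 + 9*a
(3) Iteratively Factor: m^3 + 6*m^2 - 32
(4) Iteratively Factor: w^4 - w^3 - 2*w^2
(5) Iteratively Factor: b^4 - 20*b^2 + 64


(1) = (p - 1)*(p^2 + 3*p - 4) = (p - 1)*(p + 4)*(p - 1)
(2) = (a - 3)*(a^2 - 3*a) = (a - 3)^2*(a)
(3) = (m + 4)*(m^2 + 2*m - 8) = (m + 4)^2*(m - 2)
(4) = (w + 1)*(w^3 - 2*w^2) = (w - 2)*(w + 1)*(w^2) = w*(w - 2)*(w + 1)*(w)
(5) = (b - 2)*(b^3 + 2*b^2 - 16*b - 32) = (b - 2)*(b + 2)*(b^2 - 16) = (b - 2)*(b + 2)*(b + 4)*(b - 4)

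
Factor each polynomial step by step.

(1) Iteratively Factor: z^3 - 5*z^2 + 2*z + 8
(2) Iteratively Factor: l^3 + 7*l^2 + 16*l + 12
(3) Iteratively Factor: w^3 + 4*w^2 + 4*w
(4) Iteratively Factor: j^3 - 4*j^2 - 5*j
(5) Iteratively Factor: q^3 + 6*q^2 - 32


(1) = (z - 2)*(z^2 - 3*z - 4) = (z - 4)*(z - 2)*(z + 1)
(2) = (l + 2)*(l^2 + 5*l + 6) = (l + 2)^2*(l + 3)
(3) = (w + 2)*(w^2 + 2*w) = w*(w + 2)*(w + 2)
(4) = (j - 5)*(j^2 + j) = (j - 5)*(j + 1)*(j)
(5) = (q + 4)*(q^2 + 2*q - 8) = (q - 2)*(q + 4)*(q + 4)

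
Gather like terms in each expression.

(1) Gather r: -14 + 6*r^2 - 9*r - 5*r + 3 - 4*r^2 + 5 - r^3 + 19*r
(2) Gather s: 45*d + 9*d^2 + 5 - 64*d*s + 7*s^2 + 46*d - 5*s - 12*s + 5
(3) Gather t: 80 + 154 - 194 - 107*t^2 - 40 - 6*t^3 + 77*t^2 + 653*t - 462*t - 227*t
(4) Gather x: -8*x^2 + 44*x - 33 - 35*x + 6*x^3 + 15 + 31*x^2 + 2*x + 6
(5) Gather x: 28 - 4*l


(1) = -r^3 + 2*r^2 + 5*r - 6
(2) = 9*d^2 + 91*d + 7*s^2 + s*(-64*d - 17) + 10
(3) = -6*t^3 - 30*t^2 - 36*t
(4) = 6*x^3 + 23*x^2 + 11*x - 12
(5) = 28 - 4*l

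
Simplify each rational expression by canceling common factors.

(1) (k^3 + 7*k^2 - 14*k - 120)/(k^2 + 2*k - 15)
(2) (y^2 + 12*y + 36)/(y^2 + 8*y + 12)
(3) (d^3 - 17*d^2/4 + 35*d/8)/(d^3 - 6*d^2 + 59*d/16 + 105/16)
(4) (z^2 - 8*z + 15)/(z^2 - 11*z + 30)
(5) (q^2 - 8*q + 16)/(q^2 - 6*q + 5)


(1) = (k^2 + 2*k - 24)/(k - 3)
(2) = (y + 6)/(y + 2)
(3) = (4*d^2 - 10*d)/(4*d^2 - 17*d - 15)
(4) = (z - 3)/(z - 6)
(5) = (q^2 - 8*q + 16)/(q^2 - 6*q + 5)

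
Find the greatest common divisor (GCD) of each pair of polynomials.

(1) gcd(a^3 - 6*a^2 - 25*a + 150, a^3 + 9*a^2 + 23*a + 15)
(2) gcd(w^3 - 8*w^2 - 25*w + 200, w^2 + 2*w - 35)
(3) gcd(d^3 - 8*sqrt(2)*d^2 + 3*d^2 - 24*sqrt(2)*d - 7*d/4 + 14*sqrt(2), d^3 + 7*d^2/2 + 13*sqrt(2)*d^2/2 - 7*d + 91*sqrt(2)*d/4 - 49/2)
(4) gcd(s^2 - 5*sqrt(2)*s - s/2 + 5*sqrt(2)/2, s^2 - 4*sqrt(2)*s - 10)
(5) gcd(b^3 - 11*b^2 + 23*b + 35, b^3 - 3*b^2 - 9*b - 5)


(1) = a + 5
(2) = gcd((w - 8)*(w - 5)*(w + 5), (w - 5)*(w + 7)) = w - 5
(3) = gcd((d - 1/2)*(d + 7/2)*(d - 8*sqrt(2)), (d + 7/2)*(d - sqrt(2)/2)*(d + 7*sqrt(2))) = d + 7/2
(4) = gcd((s - 1/2)*(s - 5*sqrt(2)), (s - 5*sqrt(2))*(s + sqrt(2))) = s - 5*sqrt(2)
(5) = gcd((b - 7)*(b - 5)*(b + 1), (b - 5)*(b + 1)^2) = b^2 - 4*b - 5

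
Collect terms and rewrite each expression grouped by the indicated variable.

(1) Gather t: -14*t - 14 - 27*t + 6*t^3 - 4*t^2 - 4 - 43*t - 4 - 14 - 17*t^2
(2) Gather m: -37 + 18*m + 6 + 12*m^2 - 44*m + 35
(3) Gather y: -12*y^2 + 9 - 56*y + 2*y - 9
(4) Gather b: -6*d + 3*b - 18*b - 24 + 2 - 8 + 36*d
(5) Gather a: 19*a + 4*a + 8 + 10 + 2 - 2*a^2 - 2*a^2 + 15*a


(1) = 6*t^3 - 21*t^2 - 84*t - 36
(2) = 12*m^2 - 26*m + 4
(3) = -12*y^2 - 54*y
(4) = -15*b + 30*d - 30
(5) = -4*a^2 + 38*a + 20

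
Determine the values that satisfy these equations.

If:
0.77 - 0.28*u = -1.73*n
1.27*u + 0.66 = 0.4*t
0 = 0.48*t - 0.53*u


Then:
n = -0.57
t = -0.88
u = -0.80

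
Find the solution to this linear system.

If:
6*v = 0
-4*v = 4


Then:
No Solution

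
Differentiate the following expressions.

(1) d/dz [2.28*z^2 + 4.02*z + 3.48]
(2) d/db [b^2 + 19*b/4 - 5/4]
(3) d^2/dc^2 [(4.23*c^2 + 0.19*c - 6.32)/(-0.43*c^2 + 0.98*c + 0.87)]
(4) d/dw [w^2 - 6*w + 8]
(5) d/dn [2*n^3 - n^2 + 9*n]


(1) = 4.56*z + 4.02
(2) = 2*b + 19/4
(3) = (-3.635306*c^3 - 2.48325*c^2 - 16.405962*c + 10.788694)/(0.079507*c^6 - 0.543606*c^5 + 0.756327*c^4 + 1.258516*c^3 - 1.530243*c^2 - 2.225286*c - 0.658503)
(4) = 2*w - 6
(5) = 6*n^2 - 2*n + 9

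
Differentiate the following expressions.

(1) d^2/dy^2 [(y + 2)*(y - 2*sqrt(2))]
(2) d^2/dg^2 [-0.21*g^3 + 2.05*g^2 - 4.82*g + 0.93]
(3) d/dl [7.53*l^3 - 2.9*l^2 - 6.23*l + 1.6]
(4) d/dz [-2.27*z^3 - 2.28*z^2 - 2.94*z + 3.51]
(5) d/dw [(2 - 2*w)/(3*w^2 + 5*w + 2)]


(1) = 2
(2) = 4.1 - 1.26*g
(3) = 22.59*l^2 - 5.8*l - 6.23
(4) = -6.81*z^2 - 4.56*z - 2.94
(5) = 2*(3*w^2 - 6*w - 7)/(9*w^4 + 30*w^3 + 37*w^2 + 20*w + 4)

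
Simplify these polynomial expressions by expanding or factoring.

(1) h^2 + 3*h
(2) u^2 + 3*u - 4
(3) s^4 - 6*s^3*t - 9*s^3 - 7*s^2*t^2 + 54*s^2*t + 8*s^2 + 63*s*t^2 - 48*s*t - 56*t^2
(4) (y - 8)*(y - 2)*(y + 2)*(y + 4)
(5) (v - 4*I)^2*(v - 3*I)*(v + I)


(1) = h*(h + 3)
(2) = (u - 1)*(u + 4)
(3) = (s - 8)*(s - 1)*(s - 7*t)*(s + t)
(4) = y^4 - 4*y^3 - 36*y^2 + 16*y + 128
(5) = v^4 - 10*I*v^3 - 29*v^2 + 8*I*v - 48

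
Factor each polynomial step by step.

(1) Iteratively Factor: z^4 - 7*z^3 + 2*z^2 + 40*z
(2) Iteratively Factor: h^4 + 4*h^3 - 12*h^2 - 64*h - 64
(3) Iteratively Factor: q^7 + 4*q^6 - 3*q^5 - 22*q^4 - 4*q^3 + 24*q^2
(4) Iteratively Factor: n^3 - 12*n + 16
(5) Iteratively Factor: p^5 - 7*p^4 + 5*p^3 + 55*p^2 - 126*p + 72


(1) = (z + 2)*(z^3 - 9*z^2 + 20*z) = (z - 5)*(z + 2)*(z^2 - 4*z) = z*(z - 5)*(z + 2)*(z - 4)
(2) = (h + 4)*(h^3 - 12*h - 16) = (h - 4)*(h + 4)*(h^2 + 4*h + 4) = (h - 4)*(h + 2)*(h + 4)*(h + 2)
(3) = (q - 1)*(q^6 + 5*q^5 + 2*q^4 - 20*q^3 - 24*q^2) = (q - 1)*(q + 2)*(q^5 + 3*q^4 - 4*q^3 - 12*q^2) = (q - 1)*(q + 2)*(q + 3)*(q^4 - 4*q^2) = q*(q - 1)*(q + 2)*(q + 3)*(q^3 - 4*q) = q*(q - 2)*(q - 1)*(q + 2)*(q + 3)*(q^2 + 2*q) = q*(q - 2)*(q - 1)*(q + 2)^2*(q + 3)*(q)
(4) = (n + 4)*(n^2 - 4*n + 4) = (n - 2)*(n + 4)*(n - 2)
(5) = (p + 3)*(p^4 - 10*p^3 + 35*p^2 - 50*p + 24) = (p - 3)*(p + 3)*(p^3 - 7*p^2 + 14*p - 8) = (p - 3)*(p - 1)*(p + 3)*(p^2 - 6*p + 8) = (p - 3)*(p - 2)*(p - 1)*(p + 3)*(p - 4)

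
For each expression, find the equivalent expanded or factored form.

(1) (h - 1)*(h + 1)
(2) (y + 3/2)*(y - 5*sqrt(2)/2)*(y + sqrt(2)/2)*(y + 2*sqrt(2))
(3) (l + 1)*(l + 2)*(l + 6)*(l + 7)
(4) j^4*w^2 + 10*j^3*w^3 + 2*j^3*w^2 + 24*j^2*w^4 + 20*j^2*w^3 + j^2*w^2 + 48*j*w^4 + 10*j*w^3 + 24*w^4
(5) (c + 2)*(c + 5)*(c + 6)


(1) = h^2 - 1
(2) = y^4 + 3*y^3/2 - 21*y^2/2 - 63*y/4 - 5*sqrt(2)*y - 15*sqrt(2)/2
(3) = l^4 + 16*l^3 + 83*l^2 + 152*l + 84
(4) = (j + 4*w)*(j + 6*w)*(j*w + w)^2
(5) = c^3 + 13*c^2 + 52*c + 60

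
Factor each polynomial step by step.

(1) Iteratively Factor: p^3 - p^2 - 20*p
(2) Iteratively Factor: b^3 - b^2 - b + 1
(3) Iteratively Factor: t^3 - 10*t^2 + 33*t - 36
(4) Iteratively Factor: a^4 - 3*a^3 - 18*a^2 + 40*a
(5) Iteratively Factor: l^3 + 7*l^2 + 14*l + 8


(1) = (p)*(p^2 - p - 20) = p*(p + 4)*(p - 5)
(2) = (b + 1)*(b^2 - 2*b + 1) = (b - 1)*(b + 1)*(b - 1)
(3) = (t - 3)*(t^2 - 7*t + 12) = (t - 3)^2*(t - 4)
(4) = (a - 5)*(a^3 + 2*a^2 - 8*a) = (a - 5)*(a - 2)*(a^2 + 4*a) = (a - 5)*(a - 2)*(a + 4)*(a)
(5) = (l + 2)*(l^2 + 5*l + 4) = (l + 2)*(l + 4)*(l + 1)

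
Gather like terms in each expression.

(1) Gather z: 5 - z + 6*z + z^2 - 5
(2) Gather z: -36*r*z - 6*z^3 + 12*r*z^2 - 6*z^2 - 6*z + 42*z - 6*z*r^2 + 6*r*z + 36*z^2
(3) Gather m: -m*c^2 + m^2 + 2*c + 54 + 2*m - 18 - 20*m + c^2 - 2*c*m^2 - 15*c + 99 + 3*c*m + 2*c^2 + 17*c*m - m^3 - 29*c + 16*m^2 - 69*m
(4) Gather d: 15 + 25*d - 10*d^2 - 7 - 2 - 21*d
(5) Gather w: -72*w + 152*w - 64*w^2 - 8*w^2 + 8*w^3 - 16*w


(1) = z^2 + 5*z
(2) = -6*z^3 + z^2*(12*r + 30) + z*(-6*r^2 - 30*r + 36)
(3) = 3*c^2 - 42*c - m^3 + m^2*(17 - 2*c) + m*(-c^2 + 20*c - 87) + 135
(4) = -10*d^2 + 4*d + 6
(5) = 8*w^3 - 72*w^2 + 64*w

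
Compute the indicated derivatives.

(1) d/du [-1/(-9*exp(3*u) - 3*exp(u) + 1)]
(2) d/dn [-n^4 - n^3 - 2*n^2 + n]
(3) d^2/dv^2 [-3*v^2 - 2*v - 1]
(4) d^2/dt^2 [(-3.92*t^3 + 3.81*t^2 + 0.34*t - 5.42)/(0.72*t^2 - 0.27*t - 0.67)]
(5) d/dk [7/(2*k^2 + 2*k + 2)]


(1) = (-27*exp(2*u) - 3)*exp(u)/(9*exp(3*u) + 3*exp(u) - 1)^2
(2) = -4*n^3 - 3*n^2 - 4*n + 1
(3) = -6
(4) = (-2.519712*t^3 - 10.085472*t^2 - 3.252144*t - 2.721846)/(0.373248*t^6 - 0.419904*t^5 - 0.88452*t^4 + 0.761805*t^3 + 0.823095*t^2 - 0.363609*t - 0.300763)
(5) = 7*(-2*k - 1)/(2*(k^2 + k + 1)^2)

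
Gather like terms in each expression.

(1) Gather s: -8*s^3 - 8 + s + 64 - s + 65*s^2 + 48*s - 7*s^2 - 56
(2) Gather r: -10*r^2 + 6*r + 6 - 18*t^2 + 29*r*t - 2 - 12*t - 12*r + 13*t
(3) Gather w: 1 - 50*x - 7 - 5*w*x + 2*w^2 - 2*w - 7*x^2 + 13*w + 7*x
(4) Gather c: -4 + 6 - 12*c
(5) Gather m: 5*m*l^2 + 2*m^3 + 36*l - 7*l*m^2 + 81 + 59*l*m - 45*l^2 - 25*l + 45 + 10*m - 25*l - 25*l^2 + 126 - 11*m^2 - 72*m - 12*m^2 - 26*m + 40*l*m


(1) = -8*s^3 + 58*s^2 + 48*s
(2) = -10*r^2 + r*(29*t - 6) - 18*t^2 + t + 4
(3) = 2*w^2 + w*(11 - 5*x) - 7*x^2 - 43*x - 6
(4) = 2 - 12*c
(5) = -70*l^2 - 14*l + 2*m^3 + m^2*(-7*l - 23) + m*(5*l^2 + 99*l - 88) + 252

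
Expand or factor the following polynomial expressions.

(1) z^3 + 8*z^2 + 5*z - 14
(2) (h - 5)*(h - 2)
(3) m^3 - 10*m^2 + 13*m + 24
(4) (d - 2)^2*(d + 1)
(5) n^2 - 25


(1) = (z - 1)*(z + 2)*(z + 7)
(2) = h^2 - 7*h + 10
(3) = (m - 8)*(m - 3)*(m + 1)
(4) = d^3 - 3*d^2 + 4
(5) = (n - 5)*(n + 5)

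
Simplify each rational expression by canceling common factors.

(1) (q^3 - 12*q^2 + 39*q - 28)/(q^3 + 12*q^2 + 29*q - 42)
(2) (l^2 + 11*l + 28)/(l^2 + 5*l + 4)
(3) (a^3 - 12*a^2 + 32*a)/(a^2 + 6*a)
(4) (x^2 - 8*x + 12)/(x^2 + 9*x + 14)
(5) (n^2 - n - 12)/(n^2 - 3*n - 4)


(1) = (q^2 - 11*q + 28)/(q^2 + 13*q + 42)
(2) = (l + 7)/(l + 1)
(3) = (a^2 - 12*a + 32)/(a + 6)
(4) = (x^2 - 8*x + 12)/(x^2 + 9*x + 14)
(5) = (n + 3)/(n + 1)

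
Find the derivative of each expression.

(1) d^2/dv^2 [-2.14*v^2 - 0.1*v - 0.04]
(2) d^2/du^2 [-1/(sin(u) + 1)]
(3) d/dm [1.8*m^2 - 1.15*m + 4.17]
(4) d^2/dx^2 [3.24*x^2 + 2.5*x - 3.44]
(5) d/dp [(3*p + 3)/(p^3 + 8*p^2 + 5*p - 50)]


(1) = -4.28000000000000
(2) = (sin(u) - 2)/(sin(u) + 1)^2
(3) = 3.6*m - 1.15
(4) = 6.48000000000000
(5) = 3*(-2*p^2 - p - 11)/(p^5 + 11*p^4 + 19*p^3 - 115*p^2 - 200*p + 500)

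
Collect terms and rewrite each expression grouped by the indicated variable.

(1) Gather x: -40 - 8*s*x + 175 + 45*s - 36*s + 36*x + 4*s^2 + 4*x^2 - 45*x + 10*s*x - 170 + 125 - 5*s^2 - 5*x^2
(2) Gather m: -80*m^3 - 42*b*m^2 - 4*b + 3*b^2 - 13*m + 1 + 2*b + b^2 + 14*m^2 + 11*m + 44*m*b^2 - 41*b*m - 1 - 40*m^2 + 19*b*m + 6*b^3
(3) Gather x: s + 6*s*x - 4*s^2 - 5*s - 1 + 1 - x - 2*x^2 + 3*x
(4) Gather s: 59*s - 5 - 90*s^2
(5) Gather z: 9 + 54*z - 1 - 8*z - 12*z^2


(1) = -s^2 + 9*s - x^2 + x*(2*s - 9) + 90
(2) = 6*b^3 + 4*b^2 - 2*b - 80*m^3 + m^2*(-42*b - 26) + m*(44*b^2 - 22*b - 2)
(3) = -4*s^2 - 4*s - 2*x^2 + x*(6*s + 2)
(4) = -90*s^2 + 59*s - 5
(5) = -12*z^2 + 46*z + 8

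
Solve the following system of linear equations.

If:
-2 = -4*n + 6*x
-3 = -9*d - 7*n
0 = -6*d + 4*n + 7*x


Then:
d = 29/360
n = 13/40
x = -7/60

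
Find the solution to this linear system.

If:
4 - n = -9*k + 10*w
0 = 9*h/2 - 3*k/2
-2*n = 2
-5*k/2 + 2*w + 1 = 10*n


Then:
h = 40/7
k = 120/7
n = -1
w = 223/14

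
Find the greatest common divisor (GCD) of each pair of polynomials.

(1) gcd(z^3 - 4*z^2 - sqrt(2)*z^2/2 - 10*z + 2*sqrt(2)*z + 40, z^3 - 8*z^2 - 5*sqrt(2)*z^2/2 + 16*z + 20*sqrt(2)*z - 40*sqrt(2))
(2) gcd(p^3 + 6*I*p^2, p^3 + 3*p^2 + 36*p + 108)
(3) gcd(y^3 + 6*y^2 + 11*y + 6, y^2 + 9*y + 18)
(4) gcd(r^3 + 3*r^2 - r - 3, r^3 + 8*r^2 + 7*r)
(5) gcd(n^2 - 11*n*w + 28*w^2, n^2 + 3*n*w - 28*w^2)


(1) = gcd((z - 4)*(z - 5*sqrt(2)/2)*(z + 2*sqrt(2)), (z - 4)^2*(z - 5*sqrt(2)/2)) = z^2 + z*(-4 - 5*sqrt(2)/2) + 10*sqrt(2)
(2) = gcd(p^2*(p + 6*I), (p + 3)*(p - 6*I)*(p + 6*I)) = p + 6*I
(3) = gcd((y + 1)*(y + 2)*(y + 3), (y + 3)*(y + 6)) = y + 3
(4) = r + 1
(5) = gcd((n - 7*w)*(n - 4*w), (n - 4*w)*(n + 7*w)) = -n + 4*w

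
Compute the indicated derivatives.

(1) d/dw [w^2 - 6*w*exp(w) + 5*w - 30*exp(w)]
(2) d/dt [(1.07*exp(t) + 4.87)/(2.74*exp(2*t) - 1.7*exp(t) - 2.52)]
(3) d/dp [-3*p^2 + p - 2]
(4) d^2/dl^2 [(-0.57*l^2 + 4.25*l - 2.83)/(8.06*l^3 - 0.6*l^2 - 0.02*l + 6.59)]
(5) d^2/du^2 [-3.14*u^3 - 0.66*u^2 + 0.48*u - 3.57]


(1) = -6*w*exp(w) + 2*w - 36*exp(w) + 5
(2) = (-2.9318*exp(2*t) - 26.6876*exp(t) + 5.5826)*exp(t)/(7.5076*exp(4*t) - 9.316*exp(3*t) - 10.9196*exp(2*t) + 8.568*exp(t) + 6.3504)
(3) = 1 - 6*p
(4) = (-74.058504*l^6 + 1656.5718*l^5 - 2330.03316*l^4 + 647.278852*l^3 - 2725.783704*l^2 + 1002.522732*l - 70.769638)/(523.606616*l^9 - 116.93448*l^8 + 4.806984*l^7 + 1284.694692*l^6 - 191.227368*l^5 + 0.742632*l^4 + 1050.56593*l^3 - 78.162672*l^2 - 2.605686*l + 286.191179)
(5) = -18.84*u - 1.32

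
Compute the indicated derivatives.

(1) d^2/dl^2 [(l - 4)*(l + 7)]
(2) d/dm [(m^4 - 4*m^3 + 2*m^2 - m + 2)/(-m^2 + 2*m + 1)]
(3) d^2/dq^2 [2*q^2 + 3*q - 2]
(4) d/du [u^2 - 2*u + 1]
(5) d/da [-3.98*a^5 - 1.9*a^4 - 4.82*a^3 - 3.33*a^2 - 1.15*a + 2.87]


(1) = 2
(2) = (-2*m^5 + 10*m^4 - 12*m^3 - 9*m^2 + 8*m - 5)/(m^4 - 4*m^3 + 2*m^2 + 4*m + 1)
(3) = 4
(4) = 2*u - 2
(5) = -19.9*a^4 - 7.6*a^3 - 14.46*a^2 - 6.66*a - 1.15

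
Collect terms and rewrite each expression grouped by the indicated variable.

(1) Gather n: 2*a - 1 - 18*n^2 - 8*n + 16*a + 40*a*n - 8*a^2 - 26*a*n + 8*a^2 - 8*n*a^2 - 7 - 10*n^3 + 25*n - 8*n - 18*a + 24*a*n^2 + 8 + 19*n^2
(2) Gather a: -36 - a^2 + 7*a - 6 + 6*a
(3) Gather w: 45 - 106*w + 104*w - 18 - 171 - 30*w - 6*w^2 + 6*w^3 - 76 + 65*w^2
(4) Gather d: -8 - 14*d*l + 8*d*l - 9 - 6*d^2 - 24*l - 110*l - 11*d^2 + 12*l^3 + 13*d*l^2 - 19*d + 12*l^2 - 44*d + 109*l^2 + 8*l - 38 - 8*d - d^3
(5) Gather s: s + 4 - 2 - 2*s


(1) = -10*n^3 + n^2*(24*a + 1) + n*(-8*a^2 + 14*a + 9)
(2) = -a^2 + 13*a - 42
(3) = 6*w^3 + 59*w^2 - 32*w - 220
(4) = -d^3 - 17*d^2 + d*(13*l^2 - 6*l - 71) + 12*l^3 + 121*l^2 - 126*l - 55
(5) = 2 - s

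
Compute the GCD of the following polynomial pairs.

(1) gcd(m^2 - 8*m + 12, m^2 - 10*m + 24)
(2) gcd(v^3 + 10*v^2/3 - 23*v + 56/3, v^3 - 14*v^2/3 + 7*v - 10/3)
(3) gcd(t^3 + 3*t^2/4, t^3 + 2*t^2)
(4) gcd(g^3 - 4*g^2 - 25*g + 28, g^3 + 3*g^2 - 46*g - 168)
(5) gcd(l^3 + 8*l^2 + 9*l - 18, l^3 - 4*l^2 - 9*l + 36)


(1) = gcd((m - 6)*(m - 2), (m - 6)*(m - 4)) = m - 6
(2) = gcd((v - 8/3)*(v - 1)*(v + 7), (v - 2)*(v - 5/3)*(v - 1)) = v - 1
(3) = gcd(t^2*(t + 3/4), t^2*(t + 2)) = t^2
(4) = gcd((g - 7)*(g - 1)*(g + 4), (g - 7)*(g + 4)*(g + 6)) = g^2 - 3*g - 28
(5) = l + 3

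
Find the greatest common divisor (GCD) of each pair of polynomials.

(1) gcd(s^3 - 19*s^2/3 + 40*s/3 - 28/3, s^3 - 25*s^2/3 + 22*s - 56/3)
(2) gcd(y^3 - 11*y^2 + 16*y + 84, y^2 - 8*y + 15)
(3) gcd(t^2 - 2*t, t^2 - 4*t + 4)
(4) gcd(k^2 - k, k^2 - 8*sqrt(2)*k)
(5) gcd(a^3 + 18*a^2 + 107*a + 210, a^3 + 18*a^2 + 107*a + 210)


(1) = s^2 - 13*s/3 + 14/3
(2) = 1
(3) = gcd(t*(t - 2), (t - 2)^2) = t - 2
(4) = k
(5) = gcd((a + 5)*(a + 6)*(a + 7), (a + 5)*(a + 6)*(a + 7)) = a^3 + 18*a^2 + 107*a + 210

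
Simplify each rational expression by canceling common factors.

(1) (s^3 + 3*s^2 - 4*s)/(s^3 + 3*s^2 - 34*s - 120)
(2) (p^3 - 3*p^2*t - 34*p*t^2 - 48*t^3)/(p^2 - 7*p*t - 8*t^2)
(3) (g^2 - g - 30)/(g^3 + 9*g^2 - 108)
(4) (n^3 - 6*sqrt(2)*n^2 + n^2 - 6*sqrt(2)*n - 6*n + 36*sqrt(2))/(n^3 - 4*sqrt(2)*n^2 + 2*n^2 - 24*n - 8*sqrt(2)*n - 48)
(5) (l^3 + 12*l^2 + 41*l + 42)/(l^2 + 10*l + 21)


(1) = (s^2 - s)/(s^2 - s - 30)
(2) = (p^2 + 5*p*t + 6*t^2)/(p + t)
(3) = (g^2 - g - 30)/(g^3 + 9*g^2 - 108)
(4) = (n^2 + n - 6)/(n^2 + n*(2 + 2*sqrt(2)) + 4*sqrt(2))
(5) = l + 2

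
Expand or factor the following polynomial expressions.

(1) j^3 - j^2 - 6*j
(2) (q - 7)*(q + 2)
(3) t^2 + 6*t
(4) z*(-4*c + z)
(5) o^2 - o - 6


(1) = j*(j - 3)*(j + 2)
(2) = q^2 - 5*q - 14
(3) = t*(t + 6)
(4) = -4*c*z + z^2
(5) = (o - 3)*(o + 2)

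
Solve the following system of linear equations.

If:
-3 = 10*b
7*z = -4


Then:
b = -3/10
z = -4/7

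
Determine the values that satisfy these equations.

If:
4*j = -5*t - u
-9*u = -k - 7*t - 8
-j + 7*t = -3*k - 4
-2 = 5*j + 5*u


Then:
j = -57/35
k = -152/35
t = 37/35
u = 43/35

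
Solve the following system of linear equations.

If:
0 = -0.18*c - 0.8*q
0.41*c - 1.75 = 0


Then:
c = 4.27
q = -0.96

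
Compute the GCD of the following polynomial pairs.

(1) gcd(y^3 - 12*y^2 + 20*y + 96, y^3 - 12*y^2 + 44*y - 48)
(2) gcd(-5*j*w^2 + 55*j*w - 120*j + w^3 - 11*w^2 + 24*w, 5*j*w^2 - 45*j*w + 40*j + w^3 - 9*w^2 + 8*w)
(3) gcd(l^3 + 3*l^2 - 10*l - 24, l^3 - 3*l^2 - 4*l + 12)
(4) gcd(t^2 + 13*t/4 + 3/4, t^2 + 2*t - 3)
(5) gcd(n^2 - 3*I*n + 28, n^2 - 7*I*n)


(1) = y - 6
(2) = gcd((-5*j + w)*(w - 8)*(w - 3), (5*j + w)*(w - 8)*(w - 1)) = w - 8
(3) = l^2 - l - 6
(4) = gcd((t + 1/4)*(t + 3), (t - 1)*(t + 3)) = t + 3
(5) = gcd((n - 7*I)*(n + 4*I), n*(n - 7*I)) = n - 7*I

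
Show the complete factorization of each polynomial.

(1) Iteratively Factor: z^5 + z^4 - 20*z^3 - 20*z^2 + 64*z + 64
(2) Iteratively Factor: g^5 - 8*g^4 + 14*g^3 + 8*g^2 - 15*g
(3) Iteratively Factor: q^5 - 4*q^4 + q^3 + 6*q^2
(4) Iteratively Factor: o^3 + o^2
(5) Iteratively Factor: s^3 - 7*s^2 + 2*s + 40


(1) = (z + 1)*(z^4 - 20*z^2 + 64) = (z - 2)*(z + 1)*(z^3 + 2*z^2 - 16*z - 32) = (z - 2)*(z + 1)*(z + 4)*(z^2 - 2*z - 8) = (z - 4)*(z - 2)*(z + 1)*(z + 4)*(z + 2)
(2) = (g - 5)*(g^4 - 3*g^3 - g^2 + 3*g) = (g - 5)*(g - 3)*(g^3 - g) = g*(g - 5)*(g - 3)*(g^2 - 1) = g*(g - 5)*(g - 3)*(g - 1)*(g + 1)
(3) = (q - 2)*(q^4 - 2*q^3 - 3*q^2) = q*(q - 2)*(q^3 - 2*q^2 - 3*q) = q*(q - 3)*(q - 2)*(q^2 + q) = q*(q - 3)*(q - 2)*(q + 1)*(q)
(4) = (o)*(o^2 + o) = o^2*(o + 1)
(5) = (s - 5)*(s^2 - 2*s - 8) = (s - 5)*(s + 2)*(s - 4)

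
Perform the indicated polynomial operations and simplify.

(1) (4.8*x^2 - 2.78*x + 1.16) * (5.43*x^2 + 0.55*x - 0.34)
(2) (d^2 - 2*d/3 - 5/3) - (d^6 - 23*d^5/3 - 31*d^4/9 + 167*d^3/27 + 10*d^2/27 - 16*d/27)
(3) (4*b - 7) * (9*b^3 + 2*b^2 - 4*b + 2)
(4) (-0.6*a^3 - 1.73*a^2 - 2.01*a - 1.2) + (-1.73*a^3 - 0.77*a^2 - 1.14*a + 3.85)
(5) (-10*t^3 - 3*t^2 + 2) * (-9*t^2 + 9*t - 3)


(1) = 26.064*x^4 - 12.4554*x^3 + 3.1378*x^2 + 1.5832*x - 0.3944
(2) = -d^6 + 23*d^5/3 + 31*d^4/9 - 167*d^3/27 + 17*d^2/27 - 2*d/27 - 5/3
(3) = 36*b^4 - 55*b^3 - 30*b^2 + 36*b - 14
(4) = -2.33*a^3 - 2.5*a^2 - 3.15*a + 2.65
(5) = 90*t^5 - 63*t^4 + 3*t^3 - 9*t^2 + 18*t - 6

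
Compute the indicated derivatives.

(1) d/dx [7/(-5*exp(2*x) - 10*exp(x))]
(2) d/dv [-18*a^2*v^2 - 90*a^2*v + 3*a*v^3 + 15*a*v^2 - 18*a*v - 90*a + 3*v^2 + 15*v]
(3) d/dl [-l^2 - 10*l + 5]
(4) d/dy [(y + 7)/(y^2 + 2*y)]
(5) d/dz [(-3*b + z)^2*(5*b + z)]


(1) = 14*(exp(x) + 1)*exp(-x)/(5*(exp(x) + 2)^2)
(2) = -36*a^2*v - 90*a^2 + 9*a*v^2 + 30*a*v - 18*a + 6*v + 15
(3) = -2*l - 10
(4) = (y*(y + 2) - 2*(y + 1)*(y + 7))/(y^2*(y + 2)^2)
(5) = (-7*b - 3*z)*(3*b - z)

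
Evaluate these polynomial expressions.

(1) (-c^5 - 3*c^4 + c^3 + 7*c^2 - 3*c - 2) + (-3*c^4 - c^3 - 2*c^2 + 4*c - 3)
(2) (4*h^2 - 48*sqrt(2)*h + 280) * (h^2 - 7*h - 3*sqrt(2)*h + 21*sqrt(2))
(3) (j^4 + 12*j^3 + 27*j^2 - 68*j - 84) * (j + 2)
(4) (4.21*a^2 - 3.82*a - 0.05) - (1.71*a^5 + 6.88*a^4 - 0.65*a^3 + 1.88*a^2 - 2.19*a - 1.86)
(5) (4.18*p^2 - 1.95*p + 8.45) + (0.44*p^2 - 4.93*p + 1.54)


(1) = -c^5 - 6*c^4 + 5*c^2 + c - 5
(2) = 4*h^4 - 60*sqrt(2)*h^3 - 28*h^3 + 568*h^2 + 420*sqrt(2)*h^2 - 3976*h - 840*sqrt(2)*h + 5880*sqrt(2)
(3) = j^5 + 14*j^4 + 51*j^3 - 14*j^2 - 220*j - 168
(4) = -1.71*a^5 - 6.88*a^4 + 0.65*a^3 + 2.33*a^2 - 1.63*a + 1.81
(5) = 4.62*p^2 - 6.88*p + 9.99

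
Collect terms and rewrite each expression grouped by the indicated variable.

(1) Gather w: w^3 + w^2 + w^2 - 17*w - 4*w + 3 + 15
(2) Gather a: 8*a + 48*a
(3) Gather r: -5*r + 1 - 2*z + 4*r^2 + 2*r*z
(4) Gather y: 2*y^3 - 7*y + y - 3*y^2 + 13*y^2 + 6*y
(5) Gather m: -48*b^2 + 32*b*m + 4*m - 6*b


(1) = w^3 + 2*w^2 - 21*w + 18
(2) = 56*a
(3) = 4*r^2 + r*(2*z - 5) - 2*z + 1
(4) = 2*y^3 + 10*y^2
(5) = -48*b^2 - 6*b + m*(32*b + 4)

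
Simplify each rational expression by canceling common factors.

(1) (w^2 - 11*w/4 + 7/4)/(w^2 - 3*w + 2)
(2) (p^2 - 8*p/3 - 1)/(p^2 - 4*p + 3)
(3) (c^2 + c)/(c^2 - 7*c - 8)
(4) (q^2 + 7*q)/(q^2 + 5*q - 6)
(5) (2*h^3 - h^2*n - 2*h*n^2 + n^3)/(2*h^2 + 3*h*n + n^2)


(1) = (4*w - 7)/(4*w - 8)
(2) = (3*p + 1)/(3*p - 3)
(3) = c/(c - 8)
(4) = (q^2 + 7*q)/(q^2 + 5*q - 6)
(5) = (2*h^2 - 3*h*n + n^2)/(2*h + n)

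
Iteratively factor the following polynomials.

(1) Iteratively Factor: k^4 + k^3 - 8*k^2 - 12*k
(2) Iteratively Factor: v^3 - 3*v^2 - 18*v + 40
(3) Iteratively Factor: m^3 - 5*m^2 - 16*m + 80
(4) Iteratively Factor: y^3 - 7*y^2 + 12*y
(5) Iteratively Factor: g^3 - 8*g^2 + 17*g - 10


(1) = (k + 2)*(k^3 - k^2 - 6*k) = (k - 3)*(k + 2)*(k^2 + 2*k) = k*(k - 3)*(k + 2)*(k + 2)
(2) = (v - 5)*(v^2 + 2*v - 8) = (v - 5)*(v - 2)*(v + 4)
(3) = (m - 4)*(m^2 - m - 20) = (m - 5)*(m - 4)*(m + 4)
(4) = (y - 3)*(y^2 - 4*y) = y*(y - 3)*(y - 4)
(5) = (g - 2)*(g^2 - 6*g + 5) = (g - 5)*(g - 2)*(g - 1)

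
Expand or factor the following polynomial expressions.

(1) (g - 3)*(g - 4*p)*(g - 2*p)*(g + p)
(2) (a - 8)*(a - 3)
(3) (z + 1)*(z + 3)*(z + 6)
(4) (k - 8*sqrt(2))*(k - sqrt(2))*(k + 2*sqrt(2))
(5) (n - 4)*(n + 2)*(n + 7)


(1) = g^4 - 5*g^3*p - 3*g^3 + 2*g^2*p^2 + 15*g^2*p + 8*g*p^3 - 6*g*p^2 - 24*p^3
(2) = a^2 - 11*a + 24
(3) = z^3 + 10*z^2 + 27*z + 18
(4) = k^3 - 7*sqrt(2)*k^2 - 20*k + 32*sqrt(2)
(5) = n^3 + 5*n^2 - 22*n - 56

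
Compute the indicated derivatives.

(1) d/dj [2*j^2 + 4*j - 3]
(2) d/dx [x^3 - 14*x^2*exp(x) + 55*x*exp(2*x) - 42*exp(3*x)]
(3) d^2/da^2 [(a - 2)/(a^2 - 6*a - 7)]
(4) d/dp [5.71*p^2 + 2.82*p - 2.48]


(1) = 4*j + 4
(2) = -14*x^2*exp(x) + 3*x^2 + 110*x*exp(2*x) - 28*x*exp(x) - 126*exp(3*x) + 55*exp(2*x)
(3) = 2*((8 - 3*a)*(-a^2 + 6*a + 7) - 4*(a - 3)^2*(a - 2))/(-a^2 + 6*a + 7)^3
(4) = 11.42*p + 2.82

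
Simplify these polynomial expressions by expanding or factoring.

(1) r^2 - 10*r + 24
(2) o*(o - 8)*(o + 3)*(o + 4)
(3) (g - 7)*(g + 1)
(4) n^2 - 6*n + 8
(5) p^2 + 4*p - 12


(1) = (r - 6)*(r - 4)
(2) = o^4 - o^3 - 44*o^2 - 96*o
(3) = g^2 - 6*g - 7
(4) = (n - 4)*(n - 2)
(5) = (p - 2)*(p + 6)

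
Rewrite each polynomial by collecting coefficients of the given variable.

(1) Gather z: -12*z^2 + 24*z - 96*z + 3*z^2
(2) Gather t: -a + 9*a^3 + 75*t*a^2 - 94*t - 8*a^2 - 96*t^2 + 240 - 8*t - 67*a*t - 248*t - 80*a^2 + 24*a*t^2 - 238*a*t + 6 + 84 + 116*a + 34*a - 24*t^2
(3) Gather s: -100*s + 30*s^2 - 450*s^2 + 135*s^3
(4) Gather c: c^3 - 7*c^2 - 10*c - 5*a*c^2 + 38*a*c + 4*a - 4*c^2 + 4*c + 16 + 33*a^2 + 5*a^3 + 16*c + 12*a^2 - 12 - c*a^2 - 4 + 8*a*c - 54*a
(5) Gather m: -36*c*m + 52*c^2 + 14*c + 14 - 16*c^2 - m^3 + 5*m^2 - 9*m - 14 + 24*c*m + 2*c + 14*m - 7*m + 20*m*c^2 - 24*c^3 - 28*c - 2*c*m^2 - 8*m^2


(1) = -9*z^2 - 72*z
(2) = 9*a^3 - 88*a^2 + 149*a + t^2*(24*a - 120) + t*(75*a^2 - 305*a - 350) + 330
(3) = 135*s^3 - 420*s^2 - 100*s
(4) = 5*a^3 + 45*a^2 - 50*a + c^3 + c^2*(-5*a - 11) + c*(-a^2 + 46*a + 10)
(5) = -24*c^3 + 36*c^2 - 12*c - m^3 + m^2*(-2*c - 3) + m*(20*c^2 - 12*c - 2)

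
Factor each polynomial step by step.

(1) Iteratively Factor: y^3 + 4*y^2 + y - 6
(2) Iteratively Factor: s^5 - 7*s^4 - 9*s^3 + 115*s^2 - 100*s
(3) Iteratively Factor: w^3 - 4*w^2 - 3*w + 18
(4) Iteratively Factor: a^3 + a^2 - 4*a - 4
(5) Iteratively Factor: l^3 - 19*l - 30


(1) = (y - 1)*(y^2 + 5*y + 6) = (y - 1)*(y + 3)*(y + 2)
(2) = (s - 5)*(s^4 - 2*s^3 - 19*s^2 + 20*s) = (s - 5)*(s - 1)*(s^3 - s^2 - 20*s) = (s - 5)^2*(s - 1)*(s^2 + 4*s) = (s - 5)^2*(s - 1)*(s + 4)*(s)
(3) = (w + 2)*(w^2 - 6*w + 9) = (w - 3)*(w + 2)*(w - 3)
(4) = (a + 1)*(a^2 - 4) = (a + 1)*(a + 2)*(a - 2)
(5) = (l + 3)*(l^2 - 3*l - 10) = (l - 5)*(l + 3)*(l + 2)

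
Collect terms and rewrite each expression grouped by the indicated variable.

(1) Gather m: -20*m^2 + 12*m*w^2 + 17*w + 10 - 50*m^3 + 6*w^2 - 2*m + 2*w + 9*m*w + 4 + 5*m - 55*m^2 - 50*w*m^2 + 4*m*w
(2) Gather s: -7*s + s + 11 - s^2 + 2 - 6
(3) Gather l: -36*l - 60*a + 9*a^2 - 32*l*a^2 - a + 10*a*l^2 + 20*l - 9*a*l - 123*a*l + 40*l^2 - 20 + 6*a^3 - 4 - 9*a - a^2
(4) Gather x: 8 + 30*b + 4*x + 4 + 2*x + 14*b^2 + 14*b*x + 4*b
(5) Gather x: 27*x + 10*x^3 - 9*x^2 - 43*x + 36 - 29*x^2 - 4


(1) = -50*m^3 + m^2*(-50*w - 75) + m*(12*w^2 + 13*w + 3) + 6*w^2 + 19*w + 14
(2) = -s^2 - 6*s + 7
(3) = 6*a^3 + 8*a^2 - 70*a + l^2*(10*a + 40) + l*(-32*a^2 - 132*a - 16) - 24
(4) = 14*b^2 + 34*b + x*(14*b + 6) + 12
(5) = 10*x^3 - 38*x^2 - 16*x + 32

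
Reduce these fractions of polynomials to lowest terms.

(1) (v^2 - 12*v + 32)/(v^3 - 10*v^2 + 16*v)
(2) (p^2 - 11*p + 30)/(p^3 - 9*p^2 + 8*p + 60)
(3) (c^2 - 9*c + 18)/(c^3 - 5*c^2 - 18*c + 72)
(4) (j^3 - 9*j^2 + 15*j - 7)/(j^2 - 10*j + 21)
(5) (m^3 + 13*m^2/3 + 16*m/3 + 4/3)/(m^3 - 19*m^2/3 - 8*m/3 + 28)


(1) = (v - 4)/(v^2 - 2*v)
(2) = 1/(p + 2)
(3) = 1/(c + 4)
(4) = (j^2 - 2*j + 1)/(j - 3)
(5) = (3*m^2 + 7*m + 2)/(3*m^2 - 25*m + 42)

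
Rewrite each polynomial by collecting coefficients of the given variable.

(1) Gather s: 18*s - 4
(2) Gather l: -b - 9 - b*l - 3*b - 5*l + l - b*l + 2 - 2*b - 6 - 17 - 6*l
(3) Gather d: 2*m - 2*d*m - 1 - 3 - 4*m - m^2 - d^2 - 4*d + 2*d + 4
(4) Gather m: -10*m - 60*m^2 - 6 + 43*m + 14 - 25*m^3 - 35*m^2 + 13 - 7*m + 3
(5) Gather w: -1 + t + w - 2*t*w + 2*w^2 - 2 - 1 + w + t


(1) = 18*s - 4
(2) = -6*b + l*(-2*b - 10) - 30
(3) = -d^2 + d*(-2*m - 2) - m^2 - 2*m
(4) = -25*m^3 - 95*m^2 + 26*m + 24
(5) = 2*t + 2*w^2 + w*(2 - 2*t) - 4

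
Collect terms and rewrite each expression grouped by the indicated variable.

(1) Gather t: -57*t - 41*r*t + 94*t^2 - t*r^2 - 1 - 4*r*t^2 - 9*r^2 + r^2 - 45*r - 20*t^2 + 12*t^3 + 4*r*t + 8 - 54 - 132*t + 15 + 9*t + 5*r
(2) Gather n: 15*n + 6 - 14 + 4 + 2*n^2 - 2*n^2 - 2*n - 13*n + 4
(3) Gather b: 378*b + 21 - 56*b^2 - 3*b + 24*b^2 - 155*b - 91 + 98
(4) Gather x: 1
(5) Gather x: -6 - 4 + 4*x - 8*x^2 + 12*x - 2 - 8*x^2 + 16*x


(1) = -8*r^2 - 40*r + 12*t^3 + t^2*(74 - 4*r) + t*(-r^2 - 37*r - 180) - 32
(2) = 0
(3) = -32*b^2 + 220*b + 28
(4) = 1
(5) = -16*x^2 + 32*x - 12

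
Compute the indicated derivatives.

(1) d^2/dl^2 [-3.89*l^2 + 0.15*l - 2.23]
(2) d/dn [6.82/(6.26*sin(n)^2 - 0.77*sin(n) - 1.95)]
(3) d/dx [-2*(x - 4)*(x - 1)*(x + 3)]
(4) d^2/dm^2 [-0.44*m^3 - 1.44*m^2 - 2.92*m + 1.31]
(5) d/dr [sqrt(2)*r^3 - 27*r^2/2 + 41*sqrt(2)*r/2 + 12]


(1) = -7.78000000000000
(2) = (5.2514 - 85.3864*sin(n))*cos(n)/(-6.26*sin(n)^2 + 0.77*sin(n) + 1.95)^2
(3) = -6*x^2 + 8*x + 22
(4) = -2.64*m - 2.88
(5) = 3*sqrt(2)*r^2 - 27*r + 41*sqrt(2)/2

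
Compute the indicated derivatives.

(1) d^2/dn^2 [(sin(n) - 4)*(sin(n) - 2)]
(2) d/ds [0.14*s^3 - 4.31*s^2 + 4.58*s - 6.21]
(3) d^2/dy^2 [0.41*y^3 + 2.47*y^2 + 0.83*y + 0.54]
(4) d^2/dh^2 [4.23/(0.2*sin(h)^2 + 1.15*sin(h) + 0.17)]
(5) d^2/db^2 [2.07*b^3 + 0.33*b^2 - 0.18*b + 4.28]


(1) = 6*sin(n) + 2*cos(2*n)
(2) = 0.42*s^2 - 8.62*s + 4.58
(3) = 2.46*y + 4.94
(4) = (-0.6768*sin(h)^4 - 2.9187*sin(h)^3 - 4.003695*sin(h)^2 + 6.664365*sin(h) + 10.90071)/(0.2*sin(h)^2 + 1.15*sin(h) + 0.17)^3
(5) = 12.42*b + 0.66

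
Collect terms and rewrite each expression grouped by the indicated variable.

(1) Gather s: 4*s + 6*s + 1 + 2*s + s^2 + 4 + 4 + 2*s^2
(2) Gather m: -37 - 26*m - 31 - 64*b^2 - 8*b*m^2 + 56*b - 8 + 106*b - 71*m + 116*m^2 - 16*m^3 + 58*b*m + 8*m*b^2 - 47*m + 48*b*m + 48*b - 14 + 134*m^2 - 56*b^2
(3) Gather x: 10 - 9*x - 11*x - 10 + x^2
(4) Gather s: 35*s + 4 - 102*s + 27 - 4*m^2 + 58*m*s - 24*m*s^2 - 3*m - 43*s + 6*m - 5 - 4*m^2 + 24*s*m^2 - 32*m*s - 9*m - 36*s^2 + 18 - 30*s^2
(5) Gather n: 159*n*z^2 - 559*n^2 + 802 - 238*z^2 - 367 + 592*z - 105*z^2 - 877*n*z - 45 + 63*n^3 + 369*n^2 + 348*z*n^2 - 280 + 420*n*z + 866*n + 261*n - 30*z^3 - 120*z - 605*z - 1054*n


(1) = 3*s^2 + 12*s + 9
(2) = -120*b^2 + 210*b - 16*m^3 + m^2*(250 - 8*b) + m*(8*b^2 + 106*b - 144) - 90
(3) = x^2 - 20*x
(4) = -8*m^2 - 6*m + s^2*(-24*m - 66) + s*(24*m^2 + 26*m - 110) + 44
(5) = 63*n^3 + n^2*(348*z - 190) + n*(159*z^2 - 457*z + 73) - 30*z^3 - 343*z^2 - 133*z + 110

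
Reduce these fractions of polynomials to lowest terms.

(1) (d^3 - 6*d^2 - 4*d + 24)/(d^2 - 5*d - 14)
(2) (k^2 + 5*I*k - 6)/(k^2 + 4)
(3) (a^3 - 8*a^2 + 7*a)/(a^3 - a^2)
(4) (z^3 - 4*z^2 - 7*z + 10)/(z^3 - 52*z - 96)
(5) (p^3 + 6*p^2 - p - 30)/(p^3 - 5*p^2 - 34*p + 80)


(1) = (d^2 - 8*d + 12)/(d - 7)
(2) = (k + 3*I)/(k - 2*I)
(3) = (a - 7)/a
(4) = (z^2 - 6*z + 5)/(z^2 - 2*z - 48)
(5) = (p + 3)/(p - 8)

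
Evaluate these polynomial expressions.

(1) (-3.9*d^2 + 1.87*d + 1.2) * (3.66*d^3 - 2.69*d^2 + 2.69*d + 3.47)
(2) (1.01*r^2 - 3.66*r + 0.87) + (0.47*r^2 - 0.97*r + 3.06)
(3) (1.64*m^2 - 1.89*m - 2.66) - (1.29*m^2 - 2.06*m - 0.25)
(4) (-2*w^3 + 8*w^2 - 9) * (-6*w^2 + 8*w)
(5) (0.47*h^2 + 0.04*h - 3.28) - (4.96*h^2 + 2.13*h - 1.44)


(1) = -14.274*d^5 + 17.3352*d^4 - 11.1293*d^3 - 11.7307*d^2 + 9.7169*d + 4.164
(2) = 1.48*r^2 - 4.63*r + 3.93
(3) = 0.35*m^2 + 0.17*m - 2.41
(4) = 12*w^5 - 64*w^4 + 64*w^3 + 54*w^2 - 72*w
(5) = -4.49*h^2 - 2.09*h - 1.84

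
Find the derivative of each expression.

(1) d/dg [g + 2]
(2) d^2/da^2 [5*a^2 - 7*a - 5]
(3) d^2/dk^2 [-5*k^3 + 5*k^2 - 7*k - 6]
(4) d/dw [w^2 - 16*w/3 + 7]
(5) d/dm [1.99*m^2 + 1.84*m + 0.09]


(1) = 1
(2) = 10
(3) = 10 - 30*k
(4) = 2*w - 16/3
(5) = 3.98*m + 1.84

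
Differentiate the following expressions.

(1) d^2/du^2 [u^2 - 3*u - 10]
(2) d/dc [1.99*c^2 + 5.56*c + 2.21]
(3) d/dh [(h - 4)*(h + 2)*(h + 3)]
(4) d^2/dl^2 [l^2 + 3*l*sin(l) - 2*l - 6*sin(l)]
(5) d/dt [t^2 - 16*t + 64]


(1) = 2
(2) = 3.98*c + 5.56
(3) = 3*h^2 + 2*h - 14
(4) = -3*l*sin(l) + 6*sqrt(2)*sin(l + pi/4) + 2
(5) = 2*t - 16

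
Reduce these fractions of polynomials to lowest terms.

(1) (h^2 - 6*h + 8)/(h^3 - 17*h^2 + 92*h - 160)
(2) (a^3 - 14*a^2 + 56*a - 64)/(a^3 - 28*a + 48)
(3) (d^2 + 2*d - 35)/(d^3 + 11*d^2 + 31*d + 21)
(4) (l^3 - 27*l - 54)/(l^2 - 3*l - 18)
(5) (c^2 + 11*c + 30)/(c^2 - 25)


(1) = (h - 2)/(h^2 - 13*h + 40)
(2) = (a - 8)/(a + 6)
(3) = (d - 5)/(d^2 + 4*d + 3)
(4) = l + 3
(5) = (c + 6)/(c - 5)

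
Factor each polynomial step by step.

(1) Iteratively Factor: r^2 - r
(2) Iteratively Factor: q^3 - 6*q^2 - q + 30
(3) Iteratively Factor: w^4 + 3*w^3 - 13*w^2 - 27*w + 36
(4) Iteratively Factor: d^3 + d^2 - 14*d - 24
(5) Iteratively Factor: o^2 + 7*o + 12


(1) = (r)*(r - 1)
(2) = (q + 2)*(q^2 - 8*q + 15) = (q - 3)*(q + 2)*(q - 5)
(3) = (w - 3)*(w^3 + 6*w^2 + 5*w - 12) = (w - 3)*(w + 4)*(w^2 + 2*w - 3) = (w - 3)*(w - 1)*(w + 4)*(w + 3)
(4) = (d + 3)*(d^2 - 2*d - 8) = (d + 2)*(d + 3)*(d - 4)
(5) = (o + 3)*(o + 4)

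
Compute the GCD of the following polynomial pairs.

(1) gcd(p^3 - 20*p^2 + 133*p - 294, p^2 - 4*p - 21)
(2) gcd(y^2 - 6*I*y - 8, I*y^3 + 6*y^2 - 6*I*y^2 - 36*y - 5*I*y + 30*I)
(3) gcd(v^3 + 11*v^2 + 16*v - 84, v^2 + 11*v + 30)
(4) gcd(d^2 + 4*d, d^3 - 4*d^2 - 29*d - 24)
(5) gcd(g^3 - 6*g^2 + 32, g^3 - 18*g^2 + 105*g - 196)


(1) = p - 7
(2) = 1
(3) = v + 6
(4) = 1
(5) = gcd((g - 4)^2*(g + 2), (g - 7)^2*(g - 4)) = g - 4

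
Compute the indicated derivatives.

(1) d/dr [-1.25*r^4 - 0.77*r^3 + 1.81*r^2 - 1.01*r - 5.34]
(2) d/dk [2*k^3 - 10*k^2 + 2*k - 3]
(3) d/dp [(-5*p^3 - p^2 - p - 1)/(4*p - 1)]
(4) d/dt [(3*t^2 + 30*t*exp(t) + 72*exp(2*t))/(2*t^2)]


(1) = -5.0*r^3 - 2.31*r^2 + 3.62*r - 1.01
(2) = 6*k^2 - 20*k + 2
(3) = (-40*p^3 + 11*p^2 + 2*p + 5)/(16*p^2 - 8*p + 1)
(4) = (15*t^2 + 72*t*exp(t) - 15*t - 72*exp(t))*exp(t)/t^3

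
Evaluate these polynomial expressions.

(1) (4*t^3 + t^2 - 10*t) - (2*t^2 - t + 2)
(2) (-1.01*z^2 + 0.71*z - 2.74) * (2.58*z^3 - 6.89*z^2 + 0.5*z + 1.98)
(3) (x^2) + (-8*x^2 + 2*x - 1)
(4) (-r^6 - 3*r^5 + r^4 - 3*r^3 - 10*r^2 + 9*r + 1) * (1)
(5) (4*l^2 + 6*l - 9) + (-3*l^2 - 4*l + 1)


(1) = 4*t^3 - t^2 - 9*t - 2
(2) = -2.6058*z^5 + 8.7907*z^4 - 12.4661*z^3 + 17.2338*z^2 + 0.0358*z - 5.4252
(3) = -7*x^2 + 2*x - 1
(4) = -r^6 - 3*r^5 + r^4 - 3*r^3 - 10*r^2 + 9*r + 1
(5) = l^2 + 2*l - 8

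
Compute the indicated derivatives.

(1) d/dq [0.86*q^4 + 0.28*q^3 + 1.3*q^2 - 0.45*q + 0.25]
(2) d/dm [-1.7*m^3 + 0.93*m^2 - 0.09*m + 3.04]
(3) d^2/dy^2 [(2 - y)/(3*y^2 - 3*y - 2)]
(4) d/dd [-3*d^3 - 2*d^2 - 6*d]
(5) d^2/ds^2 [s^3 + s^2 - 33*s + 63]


(1) = 3.44*q^3 + 0.84*q^2 + 2.6*q - 0.45
(2) = -5.1*m^2 + 1.86*m - 0.09
(3) = 18*((y - 2)*(2*y - 1)^2 + (y - 1)*(-3*y^2 + 3*y + 2))/(-3*y^2 + 3*y + 2)^3
(4) = -9*d^2 - 4*d - 6
(5) = 6*s + 2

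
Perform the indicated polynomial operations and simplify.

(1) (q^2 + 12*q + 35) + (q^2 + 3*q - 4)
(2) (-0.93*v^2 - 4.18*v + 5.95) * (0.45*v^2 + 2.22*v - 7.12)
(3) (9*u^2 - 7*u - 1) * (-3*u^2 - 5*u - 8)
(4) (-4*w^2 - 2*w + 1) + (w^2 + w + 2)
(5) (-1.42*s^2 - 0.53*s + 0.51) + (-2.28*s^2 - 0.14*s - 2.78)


(1) = 2*q^2 + 15*q + 31
(2) = -0.4185*v^4 - 3.9456*v^3 + 0.0195*v^2 + 42.9706*v - 42.364
(3) = -27*u^4 - 24*u^3 - 34*u^2 + 61*u + 8
(4) = -3*w^2 - w + 3
(5) = -3.7*s^2 - 0.67*s - 2.27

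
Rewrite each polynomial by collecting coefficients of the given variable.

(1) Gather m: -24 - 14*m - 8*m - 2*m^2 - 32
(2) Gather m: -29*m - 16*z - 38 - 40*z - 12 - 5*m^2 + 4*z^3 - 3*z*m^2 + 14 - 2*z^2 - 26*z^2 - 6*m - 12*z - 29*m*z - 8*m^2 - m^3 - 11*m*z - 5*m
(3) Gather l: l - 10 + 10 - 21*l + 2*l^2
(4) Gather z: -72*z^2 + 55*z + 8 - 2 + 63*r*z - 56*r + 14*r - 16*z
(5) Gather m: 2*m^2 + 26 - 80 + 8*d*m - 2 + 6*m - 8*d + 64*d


(1) = -2*m^2 - 22*m - 56
(2) = -m^3 + m^2*(-3*z - 13) + m*(-40*z - 40) + 4*z^3 - 28*z^2 - 68*z - 36
(3) = 2*l^2 - 20*l
(4) = -42*r - 72*z^2 + z*(63*r + 39) + 6
(5) = 56*d + 2*m^2 + m*(8*d + 6) - 56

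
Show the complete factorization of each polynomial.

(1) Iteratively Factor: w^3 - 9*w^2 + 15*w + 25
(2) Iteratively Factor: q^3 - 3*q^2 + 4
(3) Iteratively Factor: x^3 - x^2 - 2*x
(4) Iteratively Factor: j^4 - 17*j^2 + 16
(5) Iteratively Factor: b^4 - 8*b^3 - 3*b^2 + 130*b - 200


(1) = (w + 1)*(w^2 - 10*w + 25) = (w - 5)*(w + 1)*(w - 5)
(2) = (q - 2)*(q^2 - q - 2) = (q - 2)*(q + 1)*(q - 2)
(3) = (x + 1)*(x^2 - 2*x) = (x - 2)*(x + 1)*(x)
(4) = (j + 4)*(j^3 - 4*j^2 - j + 4) = (j - 4)*(j + 4)*(j^2 - 1) = (j - 4)*(j + 1)*(j + 4)*(j - 1)
(5) = (b - 2)*(b^3 - 6*b^2 - 15*b + 100) = (b - 5)*(b - 2)*(b^2 - b - 20) = (b - 5)*(b - 2)*(b + 4)*(b - 5)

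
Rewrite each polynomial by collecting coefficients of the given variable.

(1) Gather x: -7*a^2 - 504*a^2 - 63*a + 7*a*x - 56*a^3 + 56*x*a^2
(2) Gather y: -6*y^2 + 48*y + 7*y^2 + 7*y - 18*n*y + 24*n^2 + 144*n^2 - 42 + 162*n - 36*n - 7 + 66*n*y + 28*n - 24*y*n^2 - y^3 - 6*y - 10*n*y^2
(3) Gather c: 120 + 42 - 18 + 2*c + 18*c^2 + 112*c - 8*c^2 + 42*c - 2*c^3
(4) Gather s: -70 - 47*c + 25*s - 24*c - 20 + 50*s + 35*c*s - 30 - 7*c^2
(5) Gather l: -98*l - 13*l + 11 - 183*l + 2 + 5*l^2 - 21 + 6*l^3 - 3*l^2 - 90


(1) = -56*a^3 - 511*a^2 - 63*a + x*(56*a^2 + 7*a)
(2) = 168*n^2 + 154*n - y^3 + y^2*(1 - 10*n) + y*(-24*n^2 + 48*n + 49) - 49
(3) = -2*c^3 + 10*c^2 + 156*c + 144
(4) = -7*c^2 - 71*c + s*(35*c + 75) - 120
(5) = 6*l^3 + 2*l^2 - 294*l - 98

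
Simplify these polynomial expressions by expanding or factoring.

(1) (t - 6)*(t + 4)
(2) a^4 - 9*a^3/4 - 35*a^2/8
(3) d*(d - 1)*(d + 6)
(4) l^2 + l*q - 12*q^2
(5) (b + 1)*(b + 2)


(1) = t^2 - 2*t - 24
(2) = a^2*(a - 7/2)*(a + 5/4)
(3) = d^3 + 5*d^2 - 6*d
(4) = (l - 3*q)*(l + 4*q)
(5) = b^2 + 3*b + 2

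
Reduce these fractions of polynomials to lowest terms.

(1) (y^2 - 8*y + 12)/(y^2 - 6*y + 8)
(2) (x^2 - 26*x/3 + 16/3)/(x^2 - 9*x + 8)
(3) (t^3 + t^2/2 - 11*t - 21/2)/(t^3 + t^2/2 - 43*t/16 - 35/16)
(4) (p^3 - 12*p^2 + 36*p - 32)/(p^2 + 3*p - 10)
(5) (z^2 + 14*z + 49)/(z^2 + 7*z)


(1) = (y - 6)/(y - 4)
(2) = (3*x - 2)/(3*x - 3)
(3) = (16*t^2 - 8*t - 168)/(16*t^2 - 8*t - 35)
(4) = (p^2 - 10*p + 16)/(p + 5)
(5) = (z + 7)/z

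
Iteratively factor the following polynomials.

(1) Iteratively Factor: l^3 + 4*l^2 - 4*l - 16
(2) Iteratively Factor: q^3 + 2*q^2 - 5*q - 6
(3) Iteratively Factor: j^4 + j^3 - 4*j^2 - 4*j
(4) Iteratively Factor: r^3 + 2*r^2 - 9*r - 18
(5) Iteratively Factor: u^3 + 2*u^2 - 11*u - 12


(1) = (l + 2)*(l^2 + 2*l - 8) = (l - 2)*(l + 2)*(l + 4)
(2) = (q - 2)*(q^2 + 4*q + 3) = (q - 2)*(q + 1)*(q + 3)
(3) = (j - 2)*(j^3 + 3*j^2 + 2*j) = (j - 2)*(j + 1)*(j^2 + 2*j) = (j - 2)*(j + 1)*(j + 2)*(j)
(4) = (r + 3)*(r^2 - r - 6) = (r + 2)*(r + 3)*(r - 3)
(5) = (u + 4)*(u^2 - 2*u - 3) = (u - 3)*(u + 4)*(u + 1)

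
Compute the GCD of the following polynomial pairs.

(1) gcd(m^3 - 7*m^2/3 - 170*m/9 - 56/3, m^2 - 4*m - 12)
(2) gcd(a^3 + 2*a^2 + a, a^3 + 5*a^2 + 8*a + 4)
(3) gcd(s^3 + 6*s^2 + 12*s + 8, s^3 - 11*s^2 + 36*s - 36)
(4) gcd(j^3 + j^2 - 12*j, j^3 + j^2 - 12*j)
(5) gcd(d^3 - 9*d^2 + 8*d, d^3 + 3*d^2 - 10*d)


(1) = m - 6
(2) = a + 1
(3) = gcd((s + 2)^3, (s - 6)*(s - 3)*(s - 2)) = 1
(4) = j^3 + j^2 - 12*j
(5) = d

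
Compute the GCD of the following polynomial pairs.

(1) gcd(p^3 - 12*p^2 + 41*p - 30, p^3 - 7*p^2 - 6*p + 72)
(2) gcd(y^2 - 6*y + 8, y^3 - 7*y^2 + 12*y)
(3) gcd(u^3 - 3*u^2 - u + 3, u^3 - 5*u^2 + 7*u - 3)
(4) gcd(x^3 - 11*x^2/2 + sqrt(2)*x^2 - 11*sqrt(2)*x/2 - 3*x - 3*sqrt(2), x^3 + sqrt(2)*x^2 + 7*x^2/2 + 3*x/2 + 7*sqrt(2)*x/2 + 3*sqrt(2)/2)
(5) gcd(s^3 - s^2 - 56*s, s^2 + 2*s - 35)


(1) = p - 6
(2) = y - 4
(3) = gcd((u - 3)*(u - 1)*(u + 1), (u - 3)*(u - 1)^2) = u^2 - 4*u + 3
(4) = gcd((x - 6)*(x + 1/2)*(x + sqrt(2)), (x + 1/2)*(x + 3)*(x + sqrt(2))) = x^2 + x*(1/2 + sqrt(2)) + sqrt(2)/2
(5) = s + 7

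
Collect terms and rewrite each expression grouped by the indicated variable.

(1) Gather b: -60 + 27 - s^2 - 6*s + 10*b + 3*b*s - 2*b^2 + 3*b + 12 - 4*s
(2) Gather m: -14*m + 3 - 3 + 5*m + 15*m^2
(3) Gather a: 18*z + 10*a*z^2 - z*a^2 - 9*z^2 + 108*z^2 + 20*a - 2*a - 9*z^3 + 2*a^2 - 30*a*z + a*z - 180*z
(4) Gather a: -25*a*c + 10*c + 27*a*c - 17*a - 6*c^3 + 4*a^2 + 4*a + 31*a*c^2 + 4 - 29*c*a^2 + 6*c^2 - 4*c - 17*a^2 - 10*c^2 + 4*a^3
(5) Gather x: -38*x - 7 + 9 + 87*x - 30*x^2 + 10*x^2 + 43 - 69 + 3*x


(1) = -2*b^2 + b*(3*s + 13) - s^2 - 10*s - 21
(2) = 15*m^2 - 9*m
(3) = a^2*(2 - z) + a*(10*z^2 - 29*z + 18) - 9*z^3 + 99*z^2 - 162*z
(4) = 4*a^3 + a^2*(-29*c - 13) + a*(31*c^2 + 2*c - 13) - 6*c^3 - 4*c^2 + 6*c + 4
(5) = -20*x^2 + 52*x - 24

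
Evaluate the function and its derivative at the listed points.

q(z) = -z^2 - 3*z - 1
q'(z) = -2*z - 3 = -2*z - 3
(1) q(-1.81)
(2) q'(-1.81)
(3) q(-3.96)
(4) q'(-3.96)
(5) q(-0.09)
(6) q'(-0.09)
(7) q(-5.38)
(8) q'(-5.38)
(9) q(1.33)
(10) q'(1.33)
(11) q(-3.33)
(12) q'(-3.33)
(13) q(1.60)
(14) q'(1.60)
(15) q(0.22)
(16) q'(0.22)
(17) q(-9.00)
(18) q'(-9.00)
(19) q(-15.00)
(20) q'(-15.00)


(1) = 1.15
(2) = 0.62
(3) = -4.80
(4) = 4.92
(5) = -0.74
(6) = -2.82
(7) = -13.80
(8) = 7.76
(9) = -6.76
(10) = -5.66
(11) = -2.10
(12) = 3.66
(13) = -8.36
(14) = -6.20
(15) = -1.71
(16) = -3.44
(17) = -55.00
(18) = 15.00
(19) = -181.00
(20) = 27.00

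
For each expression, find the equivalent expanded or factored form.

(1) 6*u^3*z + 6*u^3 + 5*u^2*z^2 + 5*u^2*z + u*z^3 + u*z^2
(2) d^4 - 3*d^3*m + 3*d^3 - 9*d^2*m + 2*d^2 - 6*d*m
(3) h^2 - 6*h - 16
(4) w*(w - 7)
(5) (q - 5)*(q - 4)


(1) = (2*u + z)*(3*u + z)*(u*z + u)
(2) = d*(d + 1)*(d + 2)*(d - 3*m)
(3) = (h - 8)*(h + 2)
(4) = w^2 - 7*w
(5) = q^2 - 9*q + 20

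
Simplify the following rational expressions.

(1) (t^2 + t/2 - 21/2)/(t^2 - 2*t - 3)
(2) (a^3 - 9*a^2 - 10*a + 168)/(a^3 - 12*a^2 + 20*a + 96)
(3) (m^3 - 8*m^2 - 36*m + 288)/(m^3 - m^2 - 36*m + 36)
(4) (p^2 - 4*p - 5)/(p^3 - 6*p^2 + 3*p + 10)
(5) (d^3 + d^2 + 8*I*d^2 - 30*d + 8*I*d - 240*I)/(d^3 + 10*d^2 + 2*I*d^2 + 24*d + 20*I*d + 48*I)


(1) = (2*t + 7)/(2*t + 2)
(2) = (a^2 - 3*a - 28)/(a^2 - 6*a - 16)
(3) = (m - 8)/(m - 1)
(4) = 1/(p - 2)
(5) = (d^2 + d*(-5 + 8*I) - 40*I)/(d^2 + d*(4 + 2*I) + 8*I)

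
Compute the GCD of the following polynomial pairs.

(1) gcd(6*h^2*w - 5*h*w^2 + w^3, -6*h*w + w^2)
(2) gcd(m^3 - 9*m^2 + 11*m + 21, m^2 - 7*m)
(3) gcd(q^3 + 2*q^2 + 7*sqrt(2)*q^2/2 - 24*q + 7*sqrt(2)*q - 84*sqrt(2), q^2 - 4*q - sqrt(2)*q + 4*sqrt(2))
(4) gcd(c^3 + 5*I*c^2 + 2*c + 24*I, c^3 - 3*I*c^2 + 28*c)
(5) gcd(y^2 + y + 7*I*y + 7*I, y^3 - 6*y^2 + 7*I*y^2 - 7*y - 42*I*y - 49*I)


(1) = gcd(w*(-3*h + w)*(-2*h + w), w*(-6*h + w)) = w
(2) = m - 7
(3) = gcd((q - 4)*(q + 6)*(q + 7*sqrt(2)/2), (q - 4)*(q - sqrt(2))) = q - 4
(4) = gcd((c - 2*I)*(c + 3*I)*(c + 4*I), c*(c - 7*I)*(c + 4*I)) = c + 4*I
(5) = gcd((y + 1)*(y + 7*I), (y - 7)*(y + 1)*(y + 7*I)) = y^2 + y*(1 + 7*I) + 7*I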